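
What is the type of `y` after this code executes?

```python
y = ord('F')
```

ord() returns int (Unicode code point)

int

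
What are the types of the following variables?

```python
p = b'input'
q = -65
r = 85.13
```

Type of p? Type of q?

p is bytes; q is int

bytes, int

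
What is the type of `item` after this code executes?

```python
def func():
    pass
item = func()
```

A function with no return statement returns None

NoneType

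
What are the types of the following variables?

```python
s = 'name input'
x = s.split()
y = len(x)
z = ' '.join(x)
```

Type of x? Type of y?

str.split() returns list; len() returns int

list, int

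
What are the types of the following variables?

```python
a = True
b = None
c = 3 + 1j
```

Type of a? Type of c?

a is bool; c is complex

bool, complex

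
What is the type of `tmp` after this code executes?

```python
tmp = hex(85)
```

hex() returns str representation

str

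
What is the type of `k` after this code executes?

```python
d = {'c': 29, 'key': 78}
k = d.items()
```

dict.items() returns a dict_items view

dict_items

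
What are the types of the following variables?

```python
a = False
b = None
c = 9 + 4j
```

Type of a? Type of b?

a is bool; b is NoneType

bool, NoneType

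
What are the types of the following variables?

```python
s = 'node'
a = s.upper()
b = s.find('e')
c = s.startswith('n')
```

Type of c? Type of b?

str.startswith() returns bool; str.find() returns int

bool, int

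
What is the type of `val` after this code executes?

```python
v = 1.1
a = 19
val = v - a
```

float - int returns float (1.1 - 19 = -17.9)

float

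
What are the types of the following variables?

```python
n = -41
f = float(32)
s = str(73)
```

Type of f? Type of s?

f is float; s is str

float, str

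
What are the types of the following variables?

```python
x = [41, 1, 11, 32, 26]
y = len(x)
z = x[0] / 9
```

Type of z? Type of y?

int / int returns float; len() returns int

float, int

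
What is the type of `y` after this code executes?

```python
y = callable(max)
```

callable() returns bool

bool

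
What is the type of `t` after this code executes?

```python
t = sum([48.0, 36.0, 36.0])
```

sum() of floats returns float

float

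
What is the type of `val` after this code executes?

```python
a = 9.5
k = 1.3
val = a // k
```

float // float returns float (floor division preserves float type)

float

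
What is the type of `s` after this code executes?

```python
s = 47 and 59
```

'and' returns the last value when all truthy (59, which is int)

int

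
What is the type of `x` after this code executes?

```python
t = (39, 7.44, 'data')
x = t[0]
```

Index 0 of tuple is 39 which is int

int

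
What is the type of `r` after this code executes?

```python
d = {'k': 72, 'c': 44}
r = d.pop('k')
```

dict.pop() returns the value (int)

int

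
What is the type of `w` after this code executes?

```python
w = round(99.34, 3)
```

round() with ndigits arg returns float

float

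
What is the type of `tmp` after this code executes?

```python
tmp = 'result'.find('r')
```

str.find() returns int (index, or -1)

int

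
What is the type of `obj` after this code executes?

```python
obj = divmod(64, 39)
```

divmod() returns a tuple (quotient, remainder)

tuple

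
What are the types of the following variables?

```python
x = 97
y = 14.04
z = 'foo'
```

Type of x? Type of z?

x is int; z is str

int, str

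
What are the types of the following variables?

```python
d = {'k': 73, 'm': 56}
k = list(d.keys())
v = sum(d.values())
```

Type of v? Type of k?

sum of int values returns int; list(...) returns list

int, list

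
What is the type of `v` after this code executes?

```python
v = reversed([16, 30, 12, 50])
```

reversed() on a list returns a list_reverseiterator

list_reverseiterator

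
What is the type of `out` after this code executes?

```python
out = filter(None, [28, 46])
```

filter() returns a filter iterator object

filter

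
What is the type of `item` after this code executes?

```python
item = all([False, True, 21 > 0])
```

all() returns bool

bool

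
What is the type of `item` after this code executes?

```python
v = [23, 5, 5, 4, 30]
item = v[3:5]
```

Slicing a list always returns a list

list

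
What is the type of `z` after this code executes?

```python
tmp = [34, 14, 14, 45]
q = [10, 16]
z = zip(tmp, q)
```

zip() returns a zip iterator object

zip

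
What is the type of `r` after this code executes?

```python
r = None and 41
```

'and' returns first falsy value (None)

NoneType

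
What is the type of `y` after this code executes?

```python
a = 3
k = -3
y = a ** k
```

int ** negative int returns float

float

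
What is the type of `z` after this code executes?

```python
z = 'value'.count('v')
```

str.count() returns int

int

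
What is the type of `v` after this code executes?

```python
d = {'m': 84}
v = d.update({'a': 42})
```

dict.update() returns None

NoneType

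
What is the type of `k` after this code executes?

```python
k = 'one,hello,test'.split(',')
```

str.split() returns list

list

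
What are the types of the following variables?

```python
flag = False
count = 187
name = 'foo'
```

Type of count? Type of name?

count is int; name is str

int, str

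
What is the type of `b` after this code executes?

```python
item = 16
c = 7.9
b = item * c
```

int * float returns float (16 * 7.9 = 126.4)

float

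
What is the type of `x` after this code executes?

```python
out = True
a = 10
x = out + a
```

bool + int returns int (True is 1, so 1 + 10 = 11)

int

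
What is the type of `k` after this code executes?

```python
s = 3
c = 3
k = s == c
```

Equality comparison returns bool

bool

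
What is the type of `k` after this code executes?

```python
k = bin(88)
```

bin() returns str representation

str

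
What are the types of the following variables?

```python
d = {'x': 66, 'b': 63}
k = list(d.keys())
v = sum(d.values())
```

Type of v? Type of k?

sum of int values returns int; list(...) returns list

int, list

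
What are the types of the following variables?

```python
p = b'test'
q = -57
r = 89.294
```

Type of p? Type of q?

p is bytes; q is int

bytes, int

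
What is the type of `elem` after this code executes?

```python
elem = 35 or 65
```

'or' returns the first truthy value (35, which is int)

int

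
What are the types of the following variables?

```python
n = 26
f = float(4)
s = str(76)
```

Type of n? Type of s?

n is int; s is str

int, str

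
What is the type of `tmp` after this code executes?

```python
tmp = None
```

None has type NoneType

NoneType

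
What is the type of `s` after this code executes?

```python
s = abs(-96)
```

abs() of int returns int

int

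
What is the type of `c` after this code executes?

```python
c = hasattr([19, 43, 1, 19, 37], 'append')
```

hasattr() returns bool

bool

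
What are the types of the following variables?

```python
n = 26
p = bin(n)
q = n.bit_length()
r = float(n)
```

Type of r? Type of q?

float() returns float; int.bit_length() returns int

float, int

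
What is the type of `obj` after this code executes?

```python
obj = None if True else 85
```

Ternary: condition is True, if branch (None) taken → NoneType

NoneType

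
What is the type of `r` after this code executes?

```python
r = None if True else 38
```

Ternary: condition is True, if branch (None) taken → NoneType

NoneType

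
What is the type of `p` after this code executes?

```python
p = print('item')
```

print() returns None

NoneType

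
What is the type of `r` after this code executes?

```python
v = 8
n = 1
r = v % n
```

int % int returns int (8 % 1 = 0)

int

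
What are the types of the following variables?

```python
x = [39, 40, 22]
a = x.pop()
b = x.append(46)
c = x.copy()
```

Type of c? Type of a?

list.copy() returns list; list.pop() returns the element (int)

list, int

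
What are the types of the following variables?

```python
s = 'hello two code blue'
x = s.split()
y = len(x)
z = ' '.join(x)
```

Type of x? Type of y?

str.split() returns list; len() returns int

list, int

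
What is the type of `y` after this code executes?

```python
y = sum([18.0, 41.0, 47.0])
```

sum() of floats returns float

float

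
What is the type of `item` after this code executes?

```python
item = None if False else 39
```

Ternary: condition is False, else branch (39) taken → int

int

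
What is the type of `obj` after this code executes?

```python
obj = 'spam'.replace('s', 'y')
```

str.replace() returns str

str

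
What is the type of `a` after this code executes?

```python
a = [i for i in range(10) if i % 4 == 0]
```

A list comprehension [...] produces a list

list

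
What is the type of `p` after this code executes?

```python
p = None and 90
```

'and' returns first falsy value (None)

NoneType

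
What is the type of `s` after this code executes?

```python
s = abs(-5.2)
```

abs() of float returns float

float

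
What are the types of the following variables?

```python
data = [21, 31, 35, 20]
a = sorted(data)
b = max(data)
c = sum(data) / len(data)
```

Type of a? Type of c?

sorted() returns list; int / int returns float

list, float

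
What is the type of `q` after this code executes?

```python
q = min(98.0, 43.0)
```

min() of floats returns float

float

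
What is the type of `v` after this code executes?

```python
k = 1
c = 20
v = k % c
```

int % int returns int (1 % 20 = 1)

int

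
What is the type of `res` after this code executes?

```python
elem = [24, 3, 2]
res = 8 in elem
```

'in' operator returns bool

bool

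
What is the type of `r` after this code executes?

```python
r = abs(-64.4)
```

abs() of float returns float

float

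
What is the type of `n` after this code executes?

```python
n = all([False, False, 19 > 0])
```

all() returns bool

bool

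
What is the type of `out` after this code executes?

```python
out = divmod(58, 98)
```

divmod() returns a tuple (quotient, remainder)

tuple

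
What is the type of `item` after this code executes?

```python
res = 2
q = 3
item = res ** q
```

int ** positive int returns int (2 ** 3 = 8)

int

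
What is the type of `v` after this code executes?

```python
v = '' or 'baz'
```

'or' returns first truthy value ('baz', which is str)

str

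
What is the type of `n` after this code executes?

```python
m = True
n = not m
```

'not' always returns bool

bool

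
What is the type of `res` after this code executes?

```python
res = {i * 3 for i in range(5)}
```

A set comprehension {expr for x in iterable} produces a set

set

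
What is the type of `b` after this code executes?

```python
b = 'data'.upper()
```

str.upper() returns str

str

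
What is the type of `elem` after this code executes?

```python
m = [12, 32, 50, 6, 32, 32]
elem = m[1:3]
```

Slicing a list always returns a list

list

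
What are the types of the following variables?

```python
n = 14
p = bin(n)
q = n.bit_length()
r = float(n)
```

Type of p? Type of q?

bin() returns str; int.bit_length() returns int

str, int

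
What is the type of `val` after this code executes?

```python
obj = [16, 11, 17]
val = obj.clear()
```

list.clear() returns None

NoneType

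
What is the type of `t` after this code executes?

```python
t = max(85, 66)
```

max() of ints returns int

int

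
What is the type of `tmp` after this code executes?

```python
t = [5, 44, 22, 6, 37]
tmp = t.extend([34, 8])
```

list.extend() returns None

NoneType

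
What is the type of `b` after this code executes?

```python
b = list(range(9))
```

list(range(...)) returns list

list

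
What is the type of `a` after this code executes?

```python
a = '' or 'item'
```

'or' returns first truthy value ('item', which is str)

str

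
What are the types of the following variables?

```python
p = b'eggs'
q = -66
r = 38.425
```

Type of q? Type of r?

q is int; r is float

int, float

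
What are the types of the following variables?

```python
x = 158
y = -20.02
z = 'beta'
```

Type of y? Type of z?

y is float; z is str

float, str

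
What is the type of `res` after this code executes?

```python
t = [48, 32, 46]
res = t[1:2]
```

Slicing a list always returns a list

list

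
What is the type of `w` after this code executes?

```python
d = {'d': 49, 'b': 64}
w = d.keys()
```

.keys() returns a dict_keys view object

dict_keys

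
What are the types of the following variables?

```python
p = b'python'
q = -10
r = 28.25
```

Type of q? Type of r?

q is int; r is float

int, float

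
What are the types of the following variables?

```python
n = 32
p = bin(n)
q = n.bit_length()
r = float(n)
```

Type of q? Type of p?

int.bit_length() returns int; bin() returns str

int, str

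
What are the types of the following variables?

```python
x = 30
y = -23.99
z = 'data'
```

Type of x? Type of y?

x is int; y is float

int, float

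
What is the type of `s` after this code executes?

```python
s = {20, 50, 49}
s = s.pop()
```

Popping from a set of ints returns int

int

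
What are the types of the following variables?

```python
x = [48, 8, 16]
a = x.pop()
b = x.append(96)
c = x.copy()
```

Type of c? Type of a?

list.copy() returns list; list.pop() returns the element (int)

list, int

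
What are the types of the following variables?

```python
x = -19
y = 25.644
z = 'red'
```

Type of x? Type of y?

x is int; y is float

int, float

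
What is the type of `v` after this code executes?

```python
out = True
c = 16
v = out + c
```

bool + int returns int (True is 1, so 1 + 16 = 17)

int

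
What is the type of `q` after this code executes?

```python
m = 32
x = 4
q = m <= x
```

Comparison operators return bool

bool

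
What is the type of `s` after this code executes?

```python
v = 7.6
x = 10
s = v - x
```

float - int returns float (7.6 - 10 = -2.4)

float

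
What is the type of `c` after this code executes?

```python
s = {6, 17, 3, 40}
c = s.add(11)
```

set.add() returns None (mutates in place)

NoneType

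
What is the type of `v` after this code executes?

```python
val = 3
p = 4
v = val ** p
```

int ** positive int returns int (3 ** 4 = 81)

int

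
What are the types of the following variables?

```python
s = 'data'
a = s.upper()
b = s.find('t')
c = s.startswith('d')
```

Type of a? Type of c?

str.upper() returns str; str.startswith() returns bool

str, bool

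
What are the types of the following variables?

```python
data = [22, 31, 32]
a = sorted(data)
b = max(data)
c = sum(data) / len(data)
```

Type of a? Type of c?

sorted() returns list; int / int returns float

list, float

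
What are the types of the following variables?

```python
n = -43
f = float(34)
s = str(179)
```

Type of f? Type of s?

f is float; s is str

float, str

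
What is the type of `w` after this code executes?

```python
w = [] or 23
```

'or' returns first truthy value (23, which is int)

int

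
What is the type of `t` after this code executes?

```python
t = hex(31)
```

hex() returns str representation

str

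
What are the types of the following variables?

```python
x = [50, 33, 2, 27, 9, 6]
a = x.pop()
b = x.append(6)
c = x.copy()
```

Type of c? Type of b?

list.copy() returns list; list.append() returns None

list, NoneType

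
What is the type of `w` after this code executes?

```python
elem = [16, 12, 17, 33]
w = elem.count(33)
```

list.count() returns int

int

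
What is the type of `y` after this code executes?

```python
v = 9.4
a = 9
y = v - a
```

float - int returns float (9.4 - 9 = 0.4)

float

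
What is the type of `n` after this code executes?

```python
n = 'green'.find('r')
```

str.find() returns int (index, or -1)

int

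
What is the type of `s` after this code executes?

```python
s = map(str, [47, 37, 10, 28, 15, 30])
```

map() returns a map iterator object

map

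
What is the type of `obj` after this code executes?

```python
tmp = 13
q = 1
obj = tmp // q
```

int // int returns int (13 // 1 = 13)

int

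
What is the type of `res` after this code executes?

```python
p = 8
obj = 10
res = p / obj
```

int / int always returns float in Python 3 (8 / 10 = 0.8)

float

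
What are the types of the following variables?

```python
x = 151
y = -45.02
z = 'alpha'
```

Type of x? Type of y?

x is int; y is float

int, float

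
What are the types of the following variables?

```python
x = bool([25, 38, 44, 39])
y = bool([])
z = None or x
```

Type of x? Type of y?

bool() returns bool; bool() returns bool

bool, bool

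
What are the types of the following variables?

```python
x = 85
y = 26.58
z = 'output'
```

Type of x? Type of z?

x is int; z is str

int, str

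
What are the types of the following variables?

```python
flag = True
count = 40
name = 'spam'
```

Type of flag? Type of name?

flag is bool; name is str

bool, str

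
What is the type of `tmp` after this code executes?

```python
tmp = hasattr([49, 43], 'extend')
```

hasattr() returns bool

bool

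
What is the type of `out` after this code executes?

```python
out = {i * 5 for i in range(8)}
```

A set comprehension {expr for x in iterable} produces a set

set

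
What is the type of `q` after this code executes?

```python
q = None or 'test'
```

'or' with None returns the other value ('test', str)

str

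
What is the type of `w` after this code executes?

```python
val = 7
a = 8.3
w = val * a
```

int * float returns float (7 * 8.3 = 58.1)

float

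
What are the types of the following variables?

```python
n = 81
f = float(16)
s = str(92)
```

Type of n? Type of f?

n is int; f is float

int, float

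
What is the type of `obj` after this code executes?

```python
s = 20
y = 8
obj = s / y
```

int / int always returns float in Python 3 (20 / 8 = 2.5)

float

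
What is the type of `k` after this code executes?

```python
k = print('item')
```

print() returns None

NoneType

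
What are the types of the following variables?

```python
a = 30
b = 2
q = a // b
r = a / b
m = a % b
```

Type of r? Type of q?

int / int returns float; int // int returns int

float, int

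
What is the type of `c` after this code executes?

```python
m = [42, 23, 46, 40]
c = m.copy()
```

list.copy() returns list

list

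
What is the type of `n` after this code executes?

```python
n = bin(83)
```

bin() returns str representation

str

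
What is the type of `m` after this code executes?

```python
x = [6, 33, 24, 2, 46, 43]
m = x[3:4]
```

Slicing a list always returns a list

list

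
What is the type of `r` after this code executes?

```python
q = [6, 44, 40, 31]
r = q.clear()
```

list.clear() returns None

NoneType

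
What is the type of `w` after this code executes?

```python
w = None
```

None has type NoneType

NoneType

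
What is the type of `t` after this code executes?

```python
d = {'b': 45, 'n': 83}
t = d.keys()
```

.keys() returns a dict_keys view object

dict_keys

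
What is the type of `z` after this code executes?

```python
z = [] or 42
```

'or' returns first truthy value (42, which is int)

int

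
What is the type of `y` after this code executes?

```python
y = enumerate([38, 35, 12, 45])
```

enumerate() returns an enumerate iterator object

enumerate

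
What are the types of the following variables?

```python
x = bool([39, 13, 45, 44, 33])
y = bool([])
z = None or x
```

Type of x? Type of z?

bool() returns bool; None or <bool> returns the bool

bool, bool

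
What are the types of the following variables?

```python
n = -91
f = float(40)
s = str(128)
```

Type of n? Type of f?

n is int; f is float

int, float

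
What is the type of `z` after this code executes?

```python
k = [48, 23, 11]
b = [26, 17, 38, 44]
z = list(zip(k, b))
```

list(zip(...)) returns a list of tuples

list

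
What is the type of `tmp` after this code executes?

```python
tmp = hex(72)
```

hex() returns str representation

str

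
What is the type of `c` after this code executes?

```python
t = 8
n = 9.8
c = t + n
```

int + float returns float (8 + 9.8 = 17.8)

float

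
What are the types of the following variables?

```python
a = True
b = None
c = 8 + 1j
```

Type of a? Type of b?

a is bool; b is NoneType

bool, NoneType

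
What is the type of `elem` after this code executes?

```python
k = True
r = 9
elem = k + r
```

bool + int returns int (True is 1, so 1 + 9 = 10)

int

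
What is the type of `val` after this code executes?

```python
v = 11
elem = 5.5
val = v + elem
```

int + float returns float (11 + 5.5 = 16.5)

float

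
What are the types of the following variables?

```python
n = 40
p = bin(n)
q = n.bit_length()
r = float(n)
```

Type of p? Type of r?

bin() returns str; float() returns float

str, float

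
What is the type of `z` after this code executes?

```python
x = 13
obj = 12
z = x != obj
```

Comparison operators return bool

bool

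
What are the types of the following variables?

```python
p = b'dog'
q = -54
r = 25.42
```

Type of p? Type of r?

p is bytes; r is float

bytes, float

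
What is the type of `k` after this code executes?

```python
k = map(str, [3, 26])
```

map() returns a map iterator object

map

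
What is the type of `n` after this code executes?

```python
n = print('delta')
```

print() returns None

NoneType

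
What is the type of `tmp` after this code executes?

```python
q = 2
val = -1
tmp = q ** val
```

int ** negative int returns float

float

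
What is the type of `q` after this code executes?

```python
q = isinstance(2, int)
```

isinstance() returns bool

bool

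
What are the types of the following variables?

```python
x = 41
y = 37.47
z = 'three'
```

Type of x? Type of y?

x is int; y is float

int, float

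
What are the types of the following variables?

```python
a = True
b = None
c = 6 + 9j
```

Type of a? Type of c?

a is bool; c is complex

bool, complex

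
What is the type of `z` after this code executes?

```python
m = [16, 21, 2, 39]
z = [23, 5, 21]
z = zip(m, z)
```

zip() returns a zip iterator object

zip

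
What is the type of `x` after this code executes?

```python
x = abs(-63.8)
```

abs() of float returns float

float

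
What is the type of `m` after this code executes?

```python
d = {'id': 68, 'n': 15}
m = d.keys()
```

.keys() returns a dict_keys view object

dict_keys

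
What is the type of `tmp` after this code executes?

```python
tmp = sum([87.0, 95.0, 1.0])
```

sum() of floats returns float

float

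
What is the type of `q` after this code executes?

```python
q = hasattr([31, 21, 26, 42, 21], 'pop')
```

hasattr() returns bool

bool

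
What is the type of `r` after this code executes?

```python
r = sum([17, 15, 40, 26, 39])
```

sum() of ints returns int

int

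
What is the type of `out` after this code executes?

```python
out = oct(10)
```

oct() returns str representation

str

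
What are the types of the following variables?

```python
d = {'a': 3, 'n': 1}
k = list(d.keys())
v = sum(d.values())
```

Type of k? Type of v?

list(...) returns list; sum of int values returns int

list, int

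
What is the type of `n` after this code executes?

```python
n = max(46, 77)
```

max() of ints returns int

int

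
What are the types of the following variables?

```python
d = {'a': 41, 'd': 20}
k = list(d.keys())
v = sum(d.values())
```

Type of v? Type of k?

sum of int values returns int; list(...) returns list

int, list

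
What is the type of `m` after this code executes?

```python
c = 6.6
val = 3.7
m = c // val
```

float // float returns float (floor division preserves float type)

float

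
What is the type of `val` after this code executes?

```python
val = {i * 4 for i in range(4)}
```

A set comprehension {expr for x in iterable} produces a set

set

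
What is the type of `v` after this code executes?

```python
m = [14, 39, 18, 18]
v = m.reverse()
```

list.reverse() returns None

NoneType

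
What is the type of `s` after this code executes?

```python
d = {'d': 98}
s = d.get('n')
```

dict.get() returns None when key 'n' is not found and no default given

NoneType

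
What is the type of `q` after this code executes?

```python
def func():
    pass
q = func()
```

A function with no return statement returns None

NoneType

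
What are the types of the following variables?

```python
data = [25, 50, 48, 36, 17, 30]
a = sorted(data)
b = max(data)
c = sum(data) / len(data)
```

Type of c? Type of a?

int / int returns float; sorted() returns list

float, list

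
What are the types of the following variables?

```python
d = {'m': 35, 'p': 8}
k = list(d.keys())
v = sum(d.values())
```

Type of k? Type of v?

list(...) returns list; sum of int values returns int

list, int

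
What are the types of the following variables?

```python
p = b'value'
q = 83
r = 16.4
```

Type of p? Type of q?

p is bytes; q is int

bytes, int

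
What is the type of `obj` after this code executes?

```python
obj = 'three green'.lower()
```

str.lower() returns str

str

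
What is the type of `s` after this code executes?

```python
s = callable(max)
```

callable() returns bool

bool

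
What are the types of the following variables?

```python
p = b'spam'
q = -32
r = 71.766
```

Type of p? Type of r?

p is bytes; r is float

bytes, float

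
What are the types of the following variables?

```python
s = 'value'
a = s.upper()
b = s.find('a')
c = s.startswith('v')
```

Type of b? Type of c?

str.find() returns int; str.startswith() returns bool

int, bool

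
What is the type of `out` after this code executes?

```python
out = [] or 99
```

'or' returns first truthy value (99, which is int)

int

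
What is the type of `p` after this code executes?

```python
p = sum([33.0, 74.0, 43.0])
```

sum() of floats returns float

float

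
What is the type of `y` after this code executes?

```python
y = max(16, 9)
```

max() of ints returns int

int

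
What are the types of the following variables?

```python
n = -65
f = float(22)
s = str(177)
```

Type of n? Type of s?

n is int; s is str

int, str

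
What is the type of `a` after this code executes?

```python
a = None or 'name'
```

'or' with None returns the other value ('name', str)

str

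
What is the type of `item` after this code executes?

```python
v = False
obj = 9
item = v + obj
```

bool + int returns int (False is 0, so 0 + 9 = 9)

int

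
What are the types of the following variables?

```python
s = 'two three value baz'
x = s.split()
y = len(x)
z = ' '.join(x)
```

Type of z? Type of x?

str.join() returns str; str.split() returns list

str, list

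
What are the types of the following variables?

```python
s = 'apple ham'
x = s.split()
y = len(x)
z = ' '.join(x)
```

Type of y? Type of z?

len() returns int; str.join() returns str

int, str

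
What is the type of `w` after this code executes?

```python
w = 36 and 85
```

'and' returns the last value when all truthy (85, which is int)

int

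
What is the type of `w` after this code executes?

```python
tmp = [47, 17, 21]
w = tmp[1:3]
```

Slicing a list always returns a list

list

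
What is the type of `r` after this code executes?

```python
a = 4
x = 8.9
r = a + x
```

int + float returns float (4 + 8.9 = 12.9)

float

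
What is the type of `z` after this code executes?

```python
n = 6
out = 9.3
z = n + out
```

int + float returns float (6 + 9.3 = 15.3)

float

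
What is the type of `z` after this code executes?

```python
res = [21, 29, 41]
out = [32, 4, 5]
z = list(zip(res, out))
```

list(zip(...)) returns a list of tuples

list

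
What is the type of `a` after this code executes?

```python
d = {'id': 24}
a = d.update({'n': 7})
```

dict.update() returns None

NoneType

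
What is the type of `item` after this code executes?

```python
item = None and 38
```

'and' returns first falsy value (None)

NoneType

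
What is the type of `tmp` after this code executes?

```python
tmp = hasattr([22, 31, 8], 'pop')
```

hasattr() returns bool

bool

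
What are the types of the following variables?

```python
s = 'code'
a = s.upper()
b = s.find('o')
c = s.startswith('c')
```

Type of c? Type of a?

str.startswith() returns bool; str.upper() returns str

bool, str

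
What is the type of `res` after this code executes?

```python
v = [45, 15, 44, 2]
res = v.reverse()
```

list.reverse() returns None

NoneType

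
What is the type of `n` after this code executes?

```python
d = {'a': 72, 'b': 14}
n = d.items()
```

dict.items() returns a dict_items view

dict_items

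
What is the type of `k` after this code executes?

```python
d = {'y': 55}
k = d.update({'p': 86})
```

dict.update() returns None

NoneType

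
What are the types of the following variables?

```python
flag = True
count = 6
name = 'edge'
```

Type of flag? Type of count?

flag is bool; count is int

bool, int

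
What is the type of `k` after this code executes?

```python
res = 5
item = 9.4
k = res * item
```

int * float returns float (5 * 9.4 = 47.0)

float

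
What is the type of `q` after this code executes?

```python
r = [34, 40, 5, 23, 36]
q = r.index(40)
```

list.index() returns int

int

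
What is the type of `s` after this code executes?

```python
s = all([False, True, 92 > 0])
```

all() returns bool

bool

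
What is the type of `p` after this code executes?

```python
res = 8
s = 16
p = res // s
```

int // int returns int (8 // 16 = 0)

int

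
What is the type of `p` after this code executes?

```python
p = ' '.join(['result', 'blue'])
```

str.join() returns str

str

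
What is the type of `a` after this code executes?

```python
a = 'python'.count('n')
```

str.count() returns int

int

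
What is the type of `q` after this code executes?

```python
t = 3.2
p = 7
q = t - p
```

float - int returns float (3.2 - 7 = -3.8)

float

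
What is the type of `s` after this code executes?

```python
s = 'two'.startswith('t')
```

str.startswith() returns bool

bool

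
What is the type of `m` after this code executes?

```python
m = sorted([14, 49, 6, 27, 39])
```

sorted() always returns list

list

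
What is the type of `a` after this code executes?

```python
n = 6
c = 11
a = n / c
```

int / int always returns float in Python 3 (6 / 11 = 0.545455)

float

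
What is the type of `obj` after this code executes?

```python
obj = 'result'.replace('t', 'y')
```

str.replace() returns str

str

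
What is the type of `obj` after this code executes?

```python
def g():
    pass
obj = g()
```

A function with no return statement returns None

NoneType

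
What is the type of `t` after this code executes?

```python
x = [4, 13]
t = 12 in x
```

'in' operator returns bool

bool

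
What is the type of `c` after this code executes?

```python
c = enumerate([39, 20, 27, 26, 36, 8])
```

enumerate() returns an enumerate iterator object

enumerate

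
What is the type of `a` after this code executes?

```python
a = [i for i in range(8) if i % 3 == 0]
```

A list comprehension [...] produces a list

list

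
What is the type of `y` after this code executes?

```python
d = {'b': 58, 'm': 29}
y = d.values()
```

.values() returns a dict_values view object

dict_values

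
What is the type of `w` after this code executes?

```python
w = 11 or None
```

'or' returns first truthy value (11, int)

int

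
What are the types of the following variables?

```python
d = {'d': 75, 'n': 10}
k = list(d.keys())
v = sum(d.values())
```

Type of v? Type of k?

sum of int values returns int; list(...) returns list

int, list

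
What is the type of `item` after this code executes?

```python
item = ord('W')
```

ord() returns int (Unicode code point)

int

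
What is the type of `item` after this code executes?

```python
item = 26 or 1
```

'or' returns the first truthy value (26, which is int)

int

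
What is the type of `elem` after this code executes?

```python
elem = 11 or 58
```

'or' returns the first truthy value (11, which is int)

int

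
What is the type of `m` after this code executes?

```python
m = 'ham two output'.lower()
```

str.lower() returns str

str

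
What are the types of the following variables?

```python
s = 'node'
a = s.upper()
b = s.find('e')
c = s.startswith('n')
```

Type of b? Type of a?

str.find() returns int; str.upper() returns str

int, str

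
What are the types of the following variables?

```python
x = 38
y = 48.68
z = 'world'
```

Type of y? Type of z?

y is float; z is str

float, str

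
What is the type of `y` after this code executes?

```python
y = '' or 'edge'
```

'or' returns first truthy value ('edge', which is str)

str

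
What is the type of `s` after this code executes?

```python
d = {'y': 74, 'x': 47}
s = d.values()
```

.values() returns a dict_values view object

dict_values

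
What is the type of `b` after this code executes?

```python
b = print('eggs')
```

print() returns None

NoneType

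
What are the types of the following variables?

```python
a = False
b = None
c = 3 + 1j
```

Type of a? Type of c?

a is bool; c is complex

bool, complex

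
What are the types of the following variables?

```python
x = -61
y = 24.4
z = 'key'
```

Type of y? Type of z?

y is float; z is str

float, str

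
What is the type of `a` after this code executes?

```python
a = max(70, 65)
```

max() of ints returns int

int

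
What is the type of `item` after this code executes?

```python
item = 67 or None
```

'or' returns first truthy value (67, int)

int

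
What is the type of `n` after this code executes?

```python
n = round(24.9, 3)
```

round() with ndigits arg returns float

float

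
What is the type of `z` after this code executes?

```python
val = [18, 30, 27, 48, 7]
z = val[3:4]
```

Slicing a list always returns a list

list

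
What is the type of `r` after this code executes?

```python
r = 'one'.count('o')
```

str.count() returns int

int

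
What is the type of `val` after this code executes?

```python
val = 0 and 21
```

'and' returns the first falsy value (0, which is int)

int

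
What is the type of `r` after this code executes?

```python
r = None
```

None has type NoneType

NoneType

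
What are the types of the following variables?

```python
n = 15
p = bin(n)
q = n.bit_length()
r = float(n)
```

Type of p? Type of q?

bin() returns str; int.bit_length() returns int

str, int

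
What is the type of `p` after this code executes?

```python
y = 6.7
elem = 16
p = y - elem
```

float - int returns float (6.7 - 16 = -9.3)

float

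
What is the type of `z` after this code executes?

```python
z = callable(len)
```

callable() returns bool

bool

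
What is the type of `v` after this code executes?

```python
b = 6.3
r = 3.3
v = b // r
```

float // float returns float (floor division preserves float type)

float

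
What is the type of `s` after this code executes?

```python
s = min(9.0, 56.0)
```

min() of floats returns float

float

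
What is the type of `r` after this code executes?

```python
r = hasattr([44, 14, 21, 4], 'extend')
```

hasattr() returns bool

bool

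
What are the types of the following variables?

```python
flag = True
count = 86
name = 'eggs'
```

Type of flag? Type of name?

flag is bool; name is str

bool, str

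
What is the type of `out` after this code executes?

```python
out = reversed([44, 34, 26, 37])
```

reversed() on a list returns a list_reverseiterator

list_reverseiterator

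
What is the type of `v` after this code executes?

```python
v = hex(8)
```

hex() returns str representation

str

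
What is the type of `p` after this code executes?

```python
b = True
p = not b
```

'not' always returns bool

bool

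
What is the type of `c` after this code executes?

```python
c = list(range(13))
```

list(range(...)) returns list

list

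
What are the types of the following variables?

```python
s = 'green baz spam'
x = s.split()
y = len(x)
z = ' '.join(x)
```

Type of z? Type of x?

str.join() returns str; str.split() returns list

str, list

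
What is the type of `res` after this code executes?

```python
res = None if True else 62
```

Ternary: condition is True, if branch (None) taken → NoneType

NoneType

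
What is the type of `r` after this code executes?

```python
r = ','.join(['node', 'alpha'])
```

str.join() returns str

str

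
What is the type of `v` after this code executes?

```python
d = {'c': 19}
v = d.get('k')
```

dict.get() returns None when key 'k' is not found and no default given

NoneType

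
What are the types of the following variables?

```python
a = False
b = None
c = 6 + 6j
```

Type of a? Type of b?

a is bool; b is NoneType

bool, NoneType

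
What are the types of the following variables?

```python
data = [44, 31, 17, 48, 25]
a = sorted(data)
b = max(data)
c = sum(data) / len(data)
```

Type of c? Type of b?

int / int returns float; max of ints returns int

float, int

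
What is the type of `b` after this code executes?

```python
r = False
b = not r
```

'not' always returns bool

bool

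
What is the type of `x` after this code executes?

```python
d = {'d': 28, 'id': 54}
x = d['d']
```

Accessing dict[str, int] with key 'd' returns int value 28

int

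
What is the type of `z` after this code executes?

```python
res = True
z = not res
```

'not' always returns bool

bool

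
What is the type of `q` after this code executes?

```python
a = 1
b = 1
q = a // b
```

int // int returns int (1 // 1 = 1)

int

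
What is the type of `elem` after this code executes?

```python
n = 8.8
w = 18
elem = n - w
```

float - int returns float (8.8 - 18 = -9.2)

float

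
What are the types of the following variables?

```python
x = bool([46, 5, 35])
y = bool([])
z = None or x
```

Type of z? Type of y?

None or <bool> returns the bool; bool() returns bool

bool, bool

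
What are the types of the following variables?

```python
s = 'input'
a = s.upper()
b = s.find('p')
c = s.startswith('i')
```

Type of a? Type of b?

str.upper() returns str; str.find() returns int

str, int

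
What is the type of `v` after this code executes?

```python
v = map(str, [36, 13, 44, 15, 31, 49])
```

map() returns a map iterator object

map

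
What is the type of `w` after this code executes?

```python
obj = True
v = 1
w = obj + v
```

bool + int returns int (True is 1, so 1 + 1 = 2)

int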